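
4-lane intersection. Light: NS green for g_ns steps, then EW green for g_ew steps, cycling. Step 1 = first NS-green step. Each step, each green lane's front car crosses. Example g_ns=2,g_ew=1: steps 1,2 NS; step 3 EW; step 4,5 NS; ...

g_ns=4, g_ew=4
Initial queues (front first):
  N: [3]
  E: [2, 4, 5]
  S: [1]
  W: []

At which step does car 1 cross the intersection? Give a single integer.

Step 1 [NS]: N:car3-GO,E:wait,S:car1-GO,W:wait | queues: N=0 E=3 S=0 W=0
Step 2 [NS]: N:empty,E:wait,S:empty,W:wait | queues: N=0 E=3 S=0 W=0
Step 3 [NS]: N:empty,E:wait,S:empty,W:wait | queues: N=0 E=3 S=0 W=0
Step 4 [NS]: N:empty,E:wait,S:empty,W:wait | queues: N=0 E=3 S=0 W=0
Step 5 [EW]: N:wait,E:car2-GO,S:wait,W:empty | queues: N=0 E=2 S=0 W=0
Step 6 [EW]: N:wait,E:car4-GO,S:wait,W:empty | queues: N=0 E=1 S=0 W=0
Step 7 [EW]: N:wait,E:car5-GO,S:wait,W:empty | queues: N=0 E=0 S=0 W=0
Car 1 crosses at step 1

1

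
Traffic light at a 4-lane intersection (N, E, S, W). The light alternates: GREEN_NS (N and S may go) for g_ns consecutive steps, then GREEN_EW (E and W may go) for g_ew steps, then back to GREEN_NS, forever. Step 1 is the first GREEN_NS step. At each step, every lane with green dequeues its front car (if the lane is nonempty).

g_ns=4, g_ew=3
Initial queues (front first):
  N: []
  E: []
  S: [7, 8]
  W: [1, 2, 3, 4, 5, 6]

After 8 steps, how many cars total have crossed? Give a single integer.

Answer: 5

Derivation:
Step 1 [NS]: N:empty,E:wait,S:car7-GO,W:wait | queues: N=0 E=0 S=1 W=6
Step 2 [NS]: N:empty,E:wait,S:car8-GO,W:wait | queues: N=0 E=0 S=0 W=6
Step 3 [NS]: N:empty,E:wait,S:empty,W:wait | queues: N=0 E=0 S=0 W=6
Step 4 [NS]: N:empty,E:wait,S:empty,W:wait | queues: N=0 E=0 S=0 W=6
Step 5 [EW]: N:wait,E:empty,S:wait,W:car1-GO | queues: N=0 E=0 S=0 W=5
Step 6 [EW]: N:wait,E:empty,S:wait,W:car2-GO | queues: N=0 E=0 S=0 W=4
Step 7 [EW]: N:wait,E:empty,S:wait,W:car3-GO | queues: N=0 E=0 S=0 W=3
Step 8 [NS]: N:empty,E:wait,S:empty,W:wait | queues: N=0 E=0 S=0 W=3
Cars crossed by step 8: 5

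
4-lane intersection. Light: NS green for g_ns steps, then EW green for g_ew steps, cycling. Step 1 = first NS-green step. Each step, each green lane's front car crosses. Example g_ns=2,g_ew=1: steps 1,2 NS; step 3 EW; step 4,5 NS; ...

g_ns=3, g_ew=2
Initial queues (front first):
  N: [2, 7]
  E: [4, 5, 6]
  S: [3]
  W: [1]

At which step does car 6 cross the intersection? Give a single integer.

Step 1 [NS]: N:car2-GO,E:wait,S:car3-GO,W:wait | queues: N=1 E=3 S=0 W=1
Step 2 [NS]: N:car7-GO,E:wait,S:empty,W:wait | queues: N=0 E=3 S=0 W=1
Step 3 [NS]: N:empty,E:wait,S:empty,W:wait | queues: N=0 E=3 S=0 W=1
Step 4 [EW]: N:wait,E:car4-GO,S:wait,W:car1-GO | queues: N=0 E=2 S=0 W=0
Step 5 [EW]: N:wait,E:car5-GO,S:wait,W:empty | queues: N=0 E=1 S=0 W=0
Step 6 [NS]: N:empty,E:wait,S:empty,W:wait | queues: N=0 E=1 S=0 W=0
Step 7 [NS]: N:empty,E:wait,S:empty,W:wait | queues: N=0 E=1 S=0 W=0
Step 8 [NS]: N:empty,E:wait,S:empty,W:wait | queues: N=0 E=1 S=0 W=0
Step 9 [EW]: N:wait,E:car6-GO,S:wait,W:empty | queues: N=0 E=0 S=0 W=0
Car 6 crosses at step 9

9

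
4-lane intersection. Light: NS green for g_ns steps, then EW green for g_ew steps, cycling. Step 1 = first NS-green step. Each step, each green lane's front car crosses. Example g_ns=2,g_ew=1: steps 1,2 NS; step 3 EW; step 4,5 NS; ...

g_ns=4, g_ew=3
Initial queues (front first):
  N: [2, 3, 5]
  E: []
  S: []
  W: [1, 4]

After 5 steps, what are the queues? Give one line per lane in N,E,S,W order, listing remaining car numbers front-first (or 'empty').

Step 1 [NS]: N:car2-GO,E:wait,S:empty,W:wait | queues: N=2 E=0 S=0 W=2
Step 2 [NS]: N:car3-GO,E:wait,S:empty,W:wait | queues: N=1 E=0 S=0 W=2
Step 3 [NS]: N:car5-GO,E:wait,S:empty,W:wait | queues: N=0 E=0 S=0 W=2
Step 4 [NS]: N:empty,E:wait,S:empty,W:wait | queues: N=0 E=0 S=0 W=2
Step 5 [EW]: N:wait,E:empty,S:wait,W:car1-GO | queues: N=0 E=0 S=0 W=1

N: empty
E: empty
S: empty
W: 4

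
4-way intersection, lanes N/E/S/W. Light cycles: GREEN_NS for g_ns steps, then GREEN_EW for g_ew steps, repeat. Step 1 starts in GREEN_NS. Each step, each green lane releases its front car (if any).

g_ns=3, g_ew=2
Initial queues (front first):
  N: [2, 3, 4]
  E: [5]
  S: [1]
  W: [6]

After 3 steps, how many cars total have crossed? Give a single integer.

Step 1 [NS]: N:car2-GO,E:wait,S:car1-GO,W:wait | queues: N=2 E=1 S=0 W=1
Step 2 [NS]: N:car3-GO,E:wait,S:empty,W:wait | queues: N=1 E=1 S=0 W=1
Step 3 [NS]: N:car4-GO,E:wait,S:empty,W:wait | queues: N=0 E=1 S=0 W=1
Cars crossed by step 3: 4

Answer: 4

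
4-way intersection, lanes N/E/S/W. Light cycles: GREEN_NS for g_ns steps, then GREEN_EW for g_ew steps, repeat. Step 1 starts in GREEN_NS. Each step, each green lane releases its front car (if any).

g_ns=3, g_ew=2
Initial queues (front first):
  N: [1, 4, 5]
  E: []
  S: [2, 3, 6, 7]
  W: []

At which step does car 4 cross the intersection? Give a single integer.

Step 1 [NS]: N:car1-GO,E:wait,S:car2-GO,W:wait | queues: N=2 E=0 S=3 W=0
Step 2 [NS]: N:car4-GO,E:wait,S:car3-GO,W:wait | queues: N=1 E=0 S=2 W=0
Step 3 [NS]: N:car5-GO,E:wait,S:car6-GO,W:wait | queues: N=0 E=0 S=1 W=0
Step 4 [EW]: N:wait,E:empty,S:wait,W:empty | queues: N=0 E=0 S=1 W=0
Step 5 [EW]: N:wait,E:empty,S:wait,W:empty | queues: N=0 E=0 S=1 W=0
Step 6 [NS]: N:empty,E:wait,S:car7-GO,W:wait | queues: N=0 E=0 S=0 W=0
Car 4 crosses at step 2

2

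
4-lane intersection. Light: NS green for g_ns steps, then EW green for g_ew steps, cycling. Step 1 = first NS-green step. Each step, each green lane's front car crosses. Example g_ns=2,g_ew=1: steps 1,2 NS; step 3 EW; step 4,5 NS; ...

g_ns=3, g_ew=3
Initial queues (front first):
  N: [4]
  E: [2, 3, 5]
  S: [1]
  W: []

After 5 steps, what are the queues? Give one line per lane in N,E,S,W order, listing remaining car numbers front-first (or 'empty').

Step 1 [NS]: N:car4-GO,E:wait,S:car1-GO,W:wait | queues: N=0 E=3 S=0 W=0
Step 2 [NS]: N:empty,E:wait,S:empty,W:wait | queues: N=0 E=3 S=0 W=0
Step 3 [NS]: N:empty,E:wait,S:empty,W:wait | queues: N=0 E=3 S=0 W=0
Step 4 [EW]: N:wait,E:car2-GO,S:wait,W:empty | queues: N=0 E=2 S=0 W=0
Step 5 [EW]: N:wait,E:car3-GO,S:wait,W:empty | queues: N=0 E=1 S=0 W=0

N: empty
E: 5
S: empty
W: empty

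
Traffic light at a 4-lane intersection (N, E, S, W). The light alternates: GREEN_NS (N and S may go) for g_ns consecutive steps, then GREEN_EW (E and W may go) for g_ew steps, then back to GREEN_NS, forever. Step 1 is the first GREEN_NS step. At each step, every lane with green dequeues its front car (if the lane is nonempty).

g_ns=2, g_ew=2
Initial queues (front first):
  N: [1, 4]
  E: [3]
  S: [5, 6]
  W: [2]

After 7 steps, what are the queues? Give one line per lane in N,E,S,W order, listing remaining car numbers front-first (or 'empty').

Step 1 [NS]: N:car1-GO,E:wait,S:car5-GO,W:wait | queues: N=1 E=1 S=1 W=1
Step 2 [NS]: N:car4-GO,E:wait,S:car6-GO,W:wait | queues: N=0 E=1 S=0 W=1
Step 3 [EW]: N:wait,E:car3-GO,S:wait,W:car2-GO | queues: N=0 E=0 S=0 W=0

N: empty
E: empty
S: empty
W: empty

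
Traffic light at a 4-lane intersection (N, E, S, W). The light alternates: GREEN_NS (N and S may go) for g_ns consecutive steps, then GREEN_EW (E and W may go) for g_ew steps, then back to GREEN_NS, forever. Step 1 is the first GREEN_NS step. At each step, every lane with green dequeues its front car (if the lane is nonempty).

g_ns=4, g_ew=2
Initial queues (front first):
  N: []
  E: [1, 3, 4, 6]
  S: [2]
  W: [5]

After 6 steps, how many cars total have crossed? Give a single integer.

Step 1 [NS]: N:empty,E:wait,S:car2-GO,W:wait | queues: N=0 E=4 S=0 W=1
Step 2 [NS]: N:empty,E:wait,S:empty,W:wait | queues: N=0 E=4 S=0 W=1
Step 3 [NS]: N:empty,E:wait,S:empty,W:wait | queues: N=0 E=4 S=0 W=1
Step 4 [NS]: N:empty,E:wait,S:empty,W:wait | queues: N=0 E=4 S=0 W=1
Step 5 [EW]: N:wait,E:car1-GO,S:wait,W:car5-GO | queues: N=0 E=3 S=0 W=0
Step 6 [EW]: N:wait,E:car3-GO,S:wait,W:empty | queues: N=0 E=2 S=0 W=0
Cars crossed by step 6: 4

Answer: 4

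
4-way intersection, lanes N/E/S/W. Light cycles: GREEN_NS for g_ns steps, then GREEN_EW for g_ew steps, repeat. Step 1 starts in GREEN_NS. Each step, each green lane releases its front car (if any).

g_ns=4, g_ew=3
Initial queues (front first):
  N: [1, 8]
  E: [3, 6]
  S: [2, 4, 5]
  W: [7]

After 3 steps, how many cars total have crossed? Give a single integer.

Answer: 5

Derivation:
Step 1 [NS]: N:car1-GO,E:wait,S:car2-GO,W:wait | queues: N=1 E=2 S=2 W=1
Step 2 [NS]: N:car8-GO,E:wait,S:car4-GO,W:wait | queues: N=0 E=2 S=1 W=1
Step 3 [NS]: N:empty,E:wait,S:car5-GO,W:wait | queues: N=0 E=2 S=0 W=1
Cars crossed by step 3: 5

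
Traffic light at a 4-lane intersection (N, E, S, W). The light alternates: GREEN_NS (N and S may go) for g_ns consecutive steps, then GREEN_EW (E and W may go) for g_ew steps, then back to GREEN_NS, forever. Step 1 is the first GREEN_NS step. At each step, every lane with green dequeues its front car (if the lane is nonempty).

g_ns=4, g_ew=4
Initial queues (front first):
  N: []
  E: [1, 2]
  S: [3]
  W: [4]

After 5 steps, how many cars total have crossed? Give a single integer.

Step 1 [NS]: N:empty,E:wait,S:car3-GO,W:wait | queues: N=0 E=2 S=0 W=1
Step 2 [NS]: N:empty,E:wait,S:empty,W:wait | queues: N=0 E=2 S=0 W=1
Step 3 [NS]: N:empty,E:wait,S:empty,W:wait | queues: N=0 E=2 S=0 W=1
Step 4 [NS]: N:empty,E:wait,S:empty,W:wait | queues: N=0 E=2 S=0 W=1
Step 5 [EW]: N:wait,E:car1-GO,S:wait,W:car4-GO | queues: N=0 E=1 S=0 W=0
Cars crossed by step 5: 3

Answer: 3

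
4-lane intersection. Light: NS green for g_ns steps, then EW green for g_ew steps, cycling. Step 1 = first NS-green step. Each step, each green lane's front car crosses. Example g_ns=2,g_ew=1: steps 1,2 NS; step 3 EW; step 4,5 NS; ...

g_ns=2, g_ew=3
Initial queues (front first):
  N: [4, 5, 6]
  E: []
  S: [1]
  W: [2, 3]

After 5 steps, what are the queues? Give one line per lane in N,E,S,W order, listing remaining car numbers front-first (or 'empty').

Step 1 [NS]: N:car4-GO,E:wait,S:car1-GO,W:wait | queues: N=2 E=0 S=0 W=2
Step 2 [NS]: N:car5-GO,E:wait,S:empty,W:wait | queues: N=1 E=0 S=0 W=2
Step 3 [EW]: N:wait,E:empty,S:wait,W:car2-GO | queues: N=1 E=0 S=0 W=1
Step 4 [EW]: N:wait,E:empty,S:wait,W:car3-GO | queues: N=1 E=0 S=0 W=0
Step 5 [EW]: N:wait,E:empty,S:wait,W:empty | queues: N=1 E=0 S=0 W=0

N: 6
E: empty
S: empty
W: empty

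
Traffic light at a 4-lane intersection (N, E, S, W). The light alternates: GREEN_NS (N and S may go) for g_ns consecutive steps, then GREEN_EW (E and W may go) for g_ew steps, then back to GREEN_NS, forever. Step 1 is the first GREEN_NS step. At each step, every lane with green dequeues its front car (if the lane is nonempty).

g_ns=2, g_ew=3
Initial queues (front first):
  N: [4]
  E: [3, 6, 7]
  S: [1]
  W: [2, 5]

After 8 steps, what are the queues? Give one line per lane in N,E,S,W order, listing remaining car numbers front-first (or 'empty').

Step 1 [NS]: N:car4-GO,E:wait,S:car1-GO,W:wait | queues: N=0 E=3 S=0 W=2
Step 2 [NS]: N:empty,E:wait,S:empty,W:wait | queues: N=0 E=3 S=0 W=2
Step 3 [EW]: N:wait,E:car3-GO,S:wait,W:car2-GO | queues: N=0 E=2 S=0 W=1
Step 4 [EW]: N:wait,E:car6-GO,S:wait,W:car5-GO | queues: N=0 E=1 S=0 W=0
Step 5 [EW]: N:wait,E:car7-GO,S:wait,W:empty | queues: N=0 E=0 S=0 W=0

N: empty
E: empty
S: empty
W: empty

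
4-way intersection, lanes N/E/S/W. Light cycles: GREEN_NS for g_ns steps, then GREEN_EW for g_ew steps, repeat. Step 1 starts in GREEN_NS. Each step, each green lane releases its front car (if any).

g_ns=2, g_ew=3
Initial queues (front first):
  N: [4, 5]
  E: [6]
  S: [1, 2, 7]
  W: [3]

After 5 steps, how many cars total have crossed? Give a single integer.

Answer: 6

Derivation:
Step 1 [NS]: N:car4-GO,E:wait,S:car1-GO,W:wait | queues: N=1 E=1 S=2 W=1
Step 2 [NS]: N:car5-GO,E:wait,S:car2-GO,W:wait | queues: N=0 E=1 S=1 W=1
Step 3 [EW]: N:wait,E:car6-GO,S:wait,W:car3-GO | queues: N=0 E=0 S=1 W=0
Step 4 [EW]: N:wait,E:empty,S:wait,W:empty | queues: N=0 E=0 S=1 W=0
Step 5 [EW]: N:wait,E:empty,S:wait,W:empty | queues: N=0 E=0 S=1 W=0
Cars crossed by step 5: 6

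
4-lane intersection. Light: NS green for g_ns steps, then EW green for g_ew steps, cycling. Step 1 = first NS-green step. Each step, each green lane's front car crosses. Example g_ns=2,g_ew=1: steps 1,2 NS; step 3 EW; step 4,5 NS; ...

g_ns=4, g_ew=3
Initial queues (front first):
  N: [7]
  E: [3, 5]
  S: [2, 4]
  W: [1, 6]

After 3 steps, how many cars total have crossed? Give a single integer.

Answer: 3

Derivation:
Step 1 [NS]: N:car7-GO,E:wait,S:car2-GO,W:wait | queues: N=0 E=2 S=1 W=2
Step 2 [NS]: N:empty,E:wait,S:car4-GO,W:wait | queues: N=0 E=2 S=0 W=2
Step 3 [NS]: N:empty,E:wait,S:empty,W:wait | queues: N=0 E=2 S=0 W=2
Cars crossed by step 3: 3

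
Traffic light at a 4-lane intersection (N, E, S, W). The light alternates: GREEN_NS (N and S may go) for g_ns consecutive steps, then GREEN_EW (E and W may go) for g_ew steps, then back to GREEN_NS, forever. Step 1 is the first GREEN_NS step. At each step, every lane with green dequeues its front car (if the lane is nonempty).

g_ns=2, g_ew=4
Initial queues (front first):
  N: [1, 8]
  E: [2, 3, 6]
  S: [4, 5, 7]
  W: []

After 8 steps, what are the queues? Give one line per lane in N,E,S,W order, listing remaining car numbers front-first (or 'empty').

Step 1 [NS]: N:car1-GO,E:wait,S:car4-GO,W:wait | queues: N=1 E=3 S=2 W=0
Step 2 [NS]: N:car8-GO,E:wait,S:car5-GO,W:wait | queues: N=0 E=3 S=1 W=0
Step 3 [EW]: N:wait,E:car2-GO,S:wait,W:empty | queues: N=0 E=2 S=1 W=0
Step 4 [EW]: N:wait,E:car3-GO,S:wait,W:empty | queues: N=0 E=1 S=1 W=0
Step 5 [EW]: N:wait,E:car6-GO,S:wait,W:empty | queues: N=0 E=0 S=1 W=0
Step 6 [EW]: N:wait,E:empty,S:wait,W:empty | queues: N=0 E=0 S=1 W=0
Step 7 [NS]: N:empty,E:wait,S:car7-GO,W:wait | queues: N=0 E=0 S=0 W=0

N: empty
E: empty
S: empty
W: empty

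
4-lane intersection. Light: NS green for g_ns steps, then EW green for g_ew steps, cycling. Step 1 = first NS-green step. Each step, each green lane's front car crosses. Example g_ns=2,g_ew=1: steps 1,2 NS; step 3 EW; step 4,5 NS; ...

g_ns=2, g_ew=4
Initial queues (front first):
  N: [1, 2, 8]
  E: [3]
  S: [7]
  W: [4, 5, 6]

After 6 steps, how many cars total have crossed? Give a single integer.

Answer: 7

Derivation:
Step 1 [NS]: N:car1-GO,E:wait,S:car7-GO,W:wait | queues: N=2 E=1 S=0 W=3
Step 2 [NS]: N:car2-GO,E:wait,S:empty,W:wait | queues: N=1 E=1 S=0 W=3
Step 3 [EW]: N:wait,E:car3-GO,S:wait,W:car4-GO | queues: N=1 E=0 S=0 W=2
Step 4 [EW]: N:wait,E:empty,S:wait,W:car5-GO | queues: N=1 E=0 S=0 W=1
Step 5 [EW]: N:wait,E:empty,S:wait,W:car6-GO | queues: N=1 E=0 S=0 W=0
Step 6 [EW]: N:wait,E:empty,S:wait,W:empty | queues: N=1 E=0 S=0 W=0
Cars crossed by step 6: 7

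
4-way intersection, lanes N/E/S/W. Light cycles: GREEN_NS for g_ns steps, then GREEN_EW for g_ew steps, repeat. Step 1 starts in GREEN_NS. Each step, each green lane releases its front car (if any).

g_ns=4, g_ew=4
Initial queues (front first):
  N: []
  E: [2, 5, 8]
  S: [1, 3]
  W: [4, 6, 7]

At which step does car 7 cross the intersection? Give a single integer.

Step 1 [NS]: N:empty,E:wait,S:car1-GO,W:wait | queues: N=0 E=3 S=1 W=3
Step 2 [NS]: N:empty,E:wait,S:car3-GO,W:wait | queues: N=0 E=3 S=0 W=3
Step 3 [NS]: N:empty,E:wait,S:empty,W:wait | queues: N=0 E=3 S=0 W=3
Step 4 [NS]: N:empty,E:wait,S:empty,W:wait | queues: N=0 E=3 S=0 W=3
Step 5 [EW]: N:wait,E:car2-GO,S:wait,W:car4-GO | queues: N=0 E=2 S=0 W=2
Step 6 [EW]: N:wait,E:car5-GO,S:wait,W:car6-GO | queues: N=0 E=1 S=0 W=1
Step 7 [EW]: N:wait,E:car8-GO,S:wait,W:car7-GO | queues: N=0 E=0 S=0 W=0
Car 7 crosses at step 7

7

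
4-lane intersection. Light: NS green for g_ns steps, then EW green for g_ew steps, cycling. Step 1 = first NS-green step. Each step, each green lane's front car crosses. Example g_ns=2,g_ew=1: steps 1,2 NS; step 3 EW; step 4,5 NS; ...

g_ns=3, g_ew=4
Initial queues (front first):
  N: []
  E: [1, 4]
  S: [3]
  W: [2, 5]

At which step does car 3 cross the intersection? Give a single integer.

Step 1 [NS]: N:empty,E:wait,S:car3-GO,W:wait | queues: N=0 E=2 S=0 W=2
Step 2 [NS]: N:empty,E:wait,S:empty,W:wait | queues: N=0 E=2 S=0 W=2
Step 3 [NS]: N:empty,E:wait,S:empty,W:wait | queues: N=0 E=2 S=0 W=2
Step 4 [EW]: N:wait,E:car1-GO,S:wait,W:car2-GO | queues: N=0 E=1 S=0 W=1
Step 5 [EW]: N:wait,E:car4-GO,S:wait,W:car5-GO | queues: N=0 E=0 S=0 W=0
Car 3 crosses at step 1

1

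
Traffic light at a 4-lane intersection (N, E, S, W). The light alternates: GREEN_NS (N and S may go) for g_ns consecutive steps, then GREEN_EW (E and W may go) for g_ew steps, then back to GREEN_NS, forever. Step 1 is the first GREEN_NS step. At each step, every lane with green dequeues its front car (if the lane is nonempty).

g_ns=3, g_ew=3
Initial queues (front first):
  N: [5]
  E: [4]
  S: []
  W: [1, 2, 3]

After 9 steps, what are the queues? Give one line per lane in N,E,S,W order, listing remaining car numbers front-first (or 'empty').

Step 1 [NS]: N:car5-GO,E:wait,S:empty,W:wait | queues: N=0 E=1 S=0 W=3
Step 2 [NS]: N:empty,E:wait,S:empty,W:wait | queues: N=0 E=1 S=0 W=3
Step 3 [NS]: N:empty,E:wait,S:empty,W:wait | queues: N=0 E=1 S=0 W=3
Step 4 [EW]: N:wait,E:car4-GO,S:wait,W:car1-GO | queues: N=0 E=0 S=0 W=2
Step 5 [EW]: N:wait,E:empty,S:wait,W:car2-GO | queues: N=0 E=0 S=0 W=1
Step 6 [EW]: N:wait,E:empty,S:wait,W:car3-GO | queues: N=0 E=0 S=0 W=0

N: empty
E: empty
S: empty
W: empty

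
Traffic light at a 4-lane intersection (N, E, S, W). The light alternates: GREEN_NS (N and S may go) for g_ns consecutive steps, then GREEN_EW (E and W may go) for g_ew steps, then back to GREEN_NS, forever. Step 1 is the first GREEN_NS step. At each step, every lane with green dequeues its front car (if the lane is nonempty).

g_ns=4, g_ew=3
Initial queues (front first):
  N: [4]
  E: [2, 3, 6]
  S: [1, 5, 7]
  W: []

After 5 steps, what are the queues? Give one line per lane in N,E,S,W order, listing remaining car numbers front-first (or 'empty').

Step 1 [NS]: N:car4-GO,E:wait,S:car1-GO,W:wait | queues: N=0 E=3 S=2 W=0
Step 2 [NS]: N:empty,E:wait,S:car5-GO,W:wait | queues: N=0 E=3 S=1 W=0
Step 3 [NS]: N:empty,E:wait,S:car7-GO,W:wait | queues: N=0 E=3 S=0 W=0
Step 4 [NS]: N:empty,E:wait,S:empty,W:wait | queues: N=0 E=3 S=0 W=0
Step 5 [EW]: N:wait,E:car2-GO,S:wait,W:empty | queues: N=0 E=2 S=0 W=0

N: empty
E: 3 6
S: empty
W: empty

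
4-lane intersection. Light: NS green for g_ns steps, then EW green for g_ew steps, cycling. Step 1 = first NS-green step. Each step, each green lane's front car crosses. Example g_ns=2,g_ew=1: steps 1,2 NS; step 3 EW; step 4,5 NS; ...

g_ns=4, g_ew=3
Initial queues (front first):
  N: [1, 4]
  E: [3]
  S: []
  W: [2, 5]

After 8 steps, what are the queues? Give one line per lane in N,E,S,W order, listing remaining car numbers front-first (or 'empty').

Step 1 [NS]: N:car1-GO,E:wait,S:empty,W:wait | queues: N=1 E=1 S=0 W=2
Step 2 [NS]: N:car4-GO,E:wait,S:empty,W:wait | queues: N=0 E=1 S=0 W=2
Step 3 [NS]: N:empty,E:wait,S:empty,W:wait | queues: N=0 E=1 S=0 W=2
Step 4 [NS]: N:empty,E:wait,S:empty,W:wait | queues: N=0 E=1 S=0 W=2
Step 5 [EW]: N:wait,E:car3-GO,S:wait,W:car2-GO | queues: N=0 E=0 S=0 W=1
Step 6 [EW]: N:wait,E:empty,S:wait,W:car5-GO | queues: N=0 E=0 S=0 W=0

N: empty
E: empty
S: empty
W: empty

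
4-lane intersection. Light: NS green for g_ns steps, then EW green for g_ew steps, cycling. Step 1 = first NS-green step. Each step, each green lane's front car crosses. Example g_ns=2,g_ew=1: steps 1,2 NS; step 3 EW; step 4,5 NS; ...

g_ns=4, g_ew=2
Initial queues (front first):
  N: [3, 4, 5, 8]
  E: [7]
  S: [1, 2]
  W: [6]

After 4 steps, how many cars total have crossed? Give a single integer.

Step 1 [NS]: N:car3-GO,E:wait,S:car1-GO,W:wait | queues: N=3 E=1 S=1 W=1
Step 2 [NS]: N:car4-GO,E:wait,S:car2-GO,W:wait | queues: N=2 E=1 S=0 W=1
Step 3 [NS]: N:car5-GO,E:wait,S:empty,W:wait | queues: N=1 E=1 S=0 W=1
Step 4 [NS]: N:car8-GO,E:wait,S:empty,W:wait | queues: N=0 E=1 S=0 W=1
Cars crossed by step 4: 6

Answer: 6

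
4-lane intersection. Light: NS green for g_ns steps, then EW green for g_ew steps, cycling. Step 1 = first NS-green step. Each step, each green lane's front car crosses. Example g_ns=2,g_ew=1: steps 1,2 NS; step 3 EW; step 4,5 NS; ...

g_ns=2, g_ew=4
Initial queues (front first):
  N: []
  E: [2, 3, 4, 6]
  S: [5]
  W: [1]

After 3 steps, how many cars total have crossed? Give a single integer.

Step 1 [NS]: N:empty,E:wait,S:car5-GO,W:wait | queues: N=0 E=4 S=0 W=1
Step 2 [NS]: N:empty,E:wait,S:empty,W:wait | queues: N=0 E=4 S=0 W=1
Step 3 [EW]: N:wait,E:car2-GO,S:wait,W:car1-GO | queues: N=0 E=3 S=0 W=0
Cars crossed by step 3: 3

Answer: 3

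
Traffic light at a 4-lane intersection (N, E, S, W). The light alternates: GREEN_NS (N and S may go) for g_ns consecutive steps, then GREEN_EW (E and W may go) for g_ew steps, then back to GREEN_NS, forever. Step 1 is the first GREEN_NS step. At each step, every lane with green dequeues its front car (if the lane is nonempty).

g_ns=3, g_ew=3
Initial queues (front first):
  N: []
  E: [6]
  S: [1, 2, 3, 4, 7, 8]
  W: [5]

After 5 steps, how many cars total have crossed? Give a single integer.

Answer: 5

Derivation:
Step 1 [NS]: N:empty,E:wait,S:car1-GO,W:wait | queues: N=0 E=1 S=5 W=1
Step 2 [NS]: N:empty,E:wait,S:car2-GO,W:wait | queues: N=0 E=1 S=4 W=1
Step 3 [NS]: N:empty,E:wait,S:car3-GO,W:wait | queues: N=0 E=1 S=3 W=1
Step 4 [EW]: N:wait,E:car6-GO,S:wait,W:car5-GO | queues: N=0 E=0 S=3 W=0
Step 5 [EW]: N:wait,E:empty,S:wait,W:empty | queues: N=0 E=0 S=3 W=0
Cars crossed by step 5: 5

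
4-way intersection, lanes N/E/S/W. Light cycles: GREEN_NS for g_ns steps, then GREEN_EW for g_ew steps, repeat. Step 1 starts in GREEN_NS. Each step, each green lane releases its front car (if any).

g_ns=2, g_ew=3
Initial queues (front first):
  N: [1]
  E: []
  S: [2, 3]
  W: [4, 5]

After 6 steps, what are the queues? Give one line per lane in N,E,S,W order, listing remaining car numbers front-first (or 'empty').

Step 1 [NS]: N:car1-GO,E:wait,S:car2-GO,W:wait | queues: N=0 E=0 S=1 W=2
Step 2 [NS]: N:empty,E:wait,S:car3-GO,W:wait | queues: N=0 E=0 S=0 W=2
Step 3 [EW]: N:wait,E:empty,S:wait,W:car4-GO | queues: N=0 E=0 S=0 W=1
Step 4 [EW]: N:wait,E:empty,S:wait,W:car5-GO | queues: N=0 E=0 S=0 W=0

N: empty
E: empty
S: empty
W: empty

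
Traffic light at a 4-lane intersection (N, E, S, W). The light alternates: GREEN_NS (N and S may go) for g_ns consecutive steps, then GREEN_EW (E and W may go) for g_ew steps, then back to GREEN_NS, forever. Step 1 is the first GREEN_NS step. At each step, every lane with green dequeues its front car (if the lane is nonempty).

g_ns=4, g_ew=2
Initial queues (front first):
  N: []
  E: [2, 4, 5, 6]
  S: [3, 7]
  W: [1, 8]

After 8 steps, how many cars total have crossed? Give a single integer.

Step 1 [NS]: N:empty,E:wait,S:car3-GO,W:wait | queues: N=0 E=4 S=1 W=2
Step 2 [NS]: N:empty,E:wait,S:car7-GO,W:wait | queues: N=0 E=4 S=0 W=2
Step 3 [NS]: N:empty,E:wait,S:empty,W:wait | queues: N=0 E=4 S=0 W=2
Step 4 [NS]: N:empty,E:wait,S:empty,W:wait | queues: N=0 E=4 S=0 W=2
Step 5 [EW]: N:wait,E:car2-GO,S:wait,W:car1-GO | queues: N=0 E=3 S=0 W=1
Step 6 [EW]: N:wait,E:car4-GO,S:wait,W:car8-GO | queues: N=0 E=2 S=0 W=0
Step 7 [NS]: N:empty,E:wait,S:empty,W:wait | queues: N=0 E=2 S=0 W=0
Step 8 [NS]: N:empty,E:wait,S:empty,W:wait | queues: N=0 E=2 S=0 W=0
Cars crossed by step 8: 6

Answer: 6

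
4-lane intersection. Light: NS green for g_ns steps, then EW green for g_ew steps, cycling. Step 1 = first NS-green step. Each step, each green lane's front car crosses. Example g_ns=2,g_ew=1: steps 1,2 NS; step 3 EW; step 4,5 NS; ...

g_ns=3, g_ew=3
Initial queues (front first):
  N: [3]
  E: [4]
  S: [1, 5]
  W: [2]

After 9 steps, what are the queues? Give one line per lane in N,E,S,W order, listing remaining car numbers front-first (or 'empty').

Step 1 [NS]: N:car3-GO,E:wait,S:car1-GO,W:wait | queues: N=0 E=1 S=1 W=1
Step 2 [NS]: N:empty,E:wait,S:car5-GO,W:wait | queues: N=0 E=1 S=0 W=1
Step 3 [NS]: N:empty,E:wait,S:empty,W:wait | queues: N=0 E=1 S=0 W=1
Step 4 [EW]: N:wait,E:car4-GO,S:wait,W:car2-GO | queues: N=0 E=0 S=0 W=0

N: empty
E: empty
S: empty
W: empty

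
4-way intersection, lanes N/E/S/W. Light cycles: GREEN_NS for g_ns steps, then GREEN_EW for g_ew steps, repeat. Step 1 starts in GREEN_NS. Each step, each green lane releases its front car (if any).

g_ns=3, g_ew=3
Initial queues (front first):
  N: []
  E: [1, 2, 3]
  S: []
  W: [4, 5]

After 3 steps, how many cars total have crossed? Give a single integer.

Answer: 0

Derivation:
Step 1 [NS]: N:empty,E:wait,S:empty,W:wait | queues: N=0 E=3 S=0 W=2
Step 2 [NS]: N:empty,E:wait,S:empty,W:wait | queues: N=0 E=3 S=0 W=2
Step 3 [NS]: N:empty,E:wait,S:empty,W:wait | queues: N=0 E=3 S=0 W=2
Cars crossed by step 3: 0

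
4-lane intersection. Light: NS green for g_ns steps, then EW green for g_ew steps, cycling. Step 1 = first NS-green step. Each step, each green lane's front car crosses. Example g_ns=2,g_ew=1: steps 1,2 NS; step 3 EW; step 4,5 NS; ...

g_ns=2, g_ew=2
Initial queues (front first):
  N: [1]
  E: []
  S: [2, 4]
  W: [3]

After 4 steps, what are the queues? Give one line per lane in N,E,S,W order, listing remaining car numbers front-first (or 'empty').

Step 1 [NS]: N:car1-GO,E:wait,S:car2-GO,W:wait | queues: N=0 E=0 S=1 W=1
Step 2 [NS]: N:empty,E:wait,S:car4-GO,W:wait | queues: N=0 E=0 S=0 W=1
Step 3 [EW]: N:wait,E:empty,S:wait,W:car3-GO | queues: N=0 E=0 S=0 W=0

N: empty
E: empty
S: empty
W: empty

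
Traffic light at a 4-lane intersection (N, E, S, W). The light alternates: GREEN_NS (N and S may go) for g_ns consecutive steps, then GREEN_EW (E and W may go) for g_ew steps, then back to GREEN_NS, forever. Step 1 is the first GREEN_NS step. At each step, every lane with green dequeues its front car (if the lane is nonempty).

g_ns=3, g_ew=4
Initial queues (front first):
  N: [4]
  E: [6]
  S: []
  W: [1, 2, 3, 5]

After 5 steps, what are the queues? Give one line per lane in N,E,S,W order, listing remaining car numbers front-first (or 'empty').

Step 1 [NS]: N:car4-GO,E:wait,S:empty,W:wait | queues: N=0 E=1 S=0 W=4
Step 2 [NS]: N:empty,E:wait,S:empty,W:wait | queues: N=0 E=1 S=0 W=4
Step 3 [NS]: N:empty,E:wait,S:empty,W:wait | queues: N=0 E=1 S=0 W=4
Step 4 [EW]: N:wait,E:car6-GO,S:wait,W:car1-GO | queues: N=0 E=0 S=0 W=3
Step 5 [EW]: N:wait,E:empty,S:wait,W:car2-GO | queues: N=0 E=0 S=0 W=2

N: empty
E: empty
S: empty
W: 3 5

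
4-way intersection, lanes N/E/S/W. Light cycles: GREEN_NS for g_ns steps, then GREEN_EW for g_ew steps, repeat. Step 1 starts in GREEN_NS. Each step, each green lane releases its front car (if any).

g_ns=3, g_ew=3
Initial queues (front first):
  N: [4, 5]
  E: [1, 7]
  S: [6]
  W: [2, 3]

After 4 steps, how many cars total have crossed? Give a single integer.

Answer: 5

Derivation:
Step 1 [NS]: N:car4-GO,E:wait,S:car6-GO,W:wait | queues: N=1 E=2 S=0 W=2
Step 2 [NS]: N:car5-GO,E:wait,S:empty,W:wait | queues: N=0 E=2 S=0 W=2
Step 3 [NS]: N:empty,E:wait,S:empty,W:wait | queues: N=0 E=2 S=0 W=2
Step 4 [EW]: N:wait,E:car1-GO,S:wait,W:car2-GO | queues: N=0 E=1 S=0 W=1
Cars crossed by step 4: 5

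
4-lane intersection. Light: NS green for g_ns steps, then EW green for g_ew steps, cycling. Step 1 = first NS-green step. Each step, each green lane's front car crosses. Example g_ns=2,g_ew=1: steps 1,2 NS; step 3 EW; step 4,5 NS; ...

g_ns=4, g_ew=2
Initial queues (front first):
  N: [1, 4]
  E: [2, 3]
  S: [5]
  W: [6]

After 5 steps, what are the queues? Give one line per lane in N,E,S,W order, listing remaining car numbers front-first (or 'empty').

Step 1 [NS]: N:car1-GO,E:wait,S:car5-GO,W:wait | queues: N=1 E=2 S=0 W=1
Step 2 [NS]: N:car4-GO,E:wait,S:empty,W:wait | queues: N=0 E=2 S=0 W=1
Step 3 [NS]: N:empty,E:wait,S:empty,W:wait | queues: N=0 E=2 S=0 W=1
Step 4 [NS]: N:empty,E:wait,S:empty,W:wait | queues: N=0 E=2 S=0 W=1
Step 5 [EW]: N:wait,E:car2-GO,S:wait,W:car6-GO | queues: N=0 E=1 S=0 W=0

N: empty
E: 3
S: empty
W: empty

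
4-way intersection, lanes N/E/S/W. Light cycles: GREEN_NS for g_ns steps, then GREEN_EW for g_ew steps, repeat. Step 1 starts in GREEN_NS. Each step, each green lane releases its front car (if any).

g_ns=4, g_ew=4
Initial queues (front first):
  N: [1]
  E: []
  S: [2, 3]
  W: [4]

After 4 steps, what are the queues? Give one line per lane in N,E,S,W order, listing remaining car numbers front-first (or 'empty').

Step 1 [NS]: N:car1-GO,E:wait,S:car2-GO,W:wait | queues: N=0 E=0 S=1 W=1
Step 2 [NS]: N:empty,E:wait,S:car3-GO,W:wait | queues: N=0 E=0 S=0 W=1
Step 3 [NS]: N:empty,E:wait,S:empty,W:wait | queues: N=0 E=0 S=0 W=1
Step 4 [NS]: N:empty,E:wait,S:empty,W:wait | queues: N=0 E=0 S=0 W=1

N: empty
E: empty
S: empty
W: 4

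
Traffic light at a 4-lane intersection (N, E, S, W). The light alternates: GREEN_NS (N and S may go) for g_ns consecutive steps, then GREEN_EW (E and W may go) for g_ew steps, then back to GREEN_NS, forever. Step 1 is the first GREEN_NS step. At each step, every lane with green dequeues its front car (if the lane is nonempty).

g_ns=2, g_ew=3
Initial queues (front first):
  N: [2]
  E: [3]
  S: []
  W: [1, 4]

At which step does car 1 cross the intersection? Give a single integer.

Step 1 [NS]: N:car2-GO,E:wait,S:empty,W:wait | queues: N=0 E=1 S=0 W=2
Step 2 [NS]: N:empty,E:wait,S:empty,W:wait | queues: N=0 E=1 S=0 W=2
Step 3 [EW]: N:wait,E:car3-GO,S:wait,W:car1-GO | queues: N=0 E=0 S=0 W=1
Step 4 [EW]: N:wait,E:empty,S:wait,W:car4-GO | queues: N=0 E=0 S=0 W=0
Car 1 crosses at step 3

3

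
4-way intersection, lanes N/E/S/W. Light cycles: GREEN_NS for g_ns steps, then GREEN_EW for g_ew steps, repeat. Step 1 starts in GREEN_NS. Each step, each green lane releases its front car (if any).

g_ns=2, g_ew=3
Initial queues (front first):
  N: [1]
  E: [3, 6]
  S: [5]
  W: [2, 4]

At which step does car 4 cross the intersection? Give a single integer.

Step 1 [NS]: N:car1-GO,E:wait,S:car5-GO,W:wait | queues: N=0 E=2 S=0 W=2
Step 2 [NS]: N:empty,E:wait,S:empty,W:wait | queues: N=0 E=2 S=0 W=2
Step 3 [EW]: N:wait,E:car3-GO,S:wait,W:car2-GO | queues: N=0 E=1 S=0 W=1
Step 4 [EW]: N:wait,E:car6-GO,S:wait,W:car4-GO | queues: N=0 E=0 S=0 W=0
Car 4 crosses at step 4

4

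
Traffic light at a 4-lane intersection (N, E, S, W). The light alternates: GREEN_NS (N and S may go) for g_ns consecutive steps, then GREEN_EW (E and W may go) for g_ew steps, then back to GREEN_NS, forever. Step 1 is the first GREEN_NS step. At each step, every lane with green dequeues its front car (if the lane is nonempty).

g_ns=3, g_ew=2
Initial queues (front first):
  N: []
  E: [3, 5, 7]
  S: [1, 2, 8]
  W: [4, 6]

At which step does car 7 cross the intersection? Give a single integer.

Step 1 [NS]: N:empty,E:wait,S:car1-GO,W:wait | queues: N=0 E=3 S=2 W=2
Step 2 [NS]: N:empty,E:wait,S:car2-GO,W:wait | queues: N=0 E=3 S=1 W=2
Step 3 [NS]: N:empty,E:wait,S:car8-GO,W:wait | queues: N=0 E=3 S=0 W=2
Step 4 [EW]: N:wait,E:car3-GO,S:wait,W:car4-GO | queues: N=0 E=2 S=0 W=1
Step 5 [EW]: N:wait,E:car5-GO,S:wait,W:car6-GO | queues: N=0 E=1 S=0 W=0
Step 6 [NS]: N:empty,E:wait,S:empty,W:wait | queues: N=0 E=1 S=0 W=0
Step 7 [NS]: N:empty,E:wait,S:empty,W:wait | queues: N=0 E=1 S=0 W=0
Step 8 [NS]: N:empty,E:wait,S:empty,W:wait | queues: N=0 E=1 S=0 W=0
Step 9 [EW]: N:wait,E:car7-GO,S:wait,W:empty | queues: N=0 E=0 S=0 W=0
Car 7 crosses at step 9

9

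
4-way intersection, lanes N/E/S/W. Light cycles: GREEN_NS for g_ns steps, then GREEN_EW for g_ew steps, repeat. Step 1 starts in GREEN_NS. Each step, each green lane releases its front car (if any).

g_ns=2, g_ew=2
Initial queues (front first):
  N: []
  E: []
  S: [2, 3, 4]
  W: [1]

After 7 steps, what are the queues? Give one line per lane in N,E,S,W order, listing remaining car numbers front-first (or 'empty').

Step 1 [NS]: N:empty,E:wait,S:car2-GO,W:wait | queues: N=0 E=0 S=2 W=1
Step 2 [NS]: N:empty,E:wait,S:car3-GO,W:wait | queues: N=0 E=0 S=1 W=1
Step 3 [EW]: N:wait,E:empty,S:wait,W:car1-GO | queues: N=0 E=0 S=1 W=0
Step 4 [EW]: N:wait,E:empty,S:wait,W:empty | queues: N=0 E=0 S=1 W=0
Step 5 [NS]: N:empty,E:wait,S:car4-GO,W:wait | queues: N=0 E=0 S=0 W=0

N: empty
E: empty
S: empty
W: empty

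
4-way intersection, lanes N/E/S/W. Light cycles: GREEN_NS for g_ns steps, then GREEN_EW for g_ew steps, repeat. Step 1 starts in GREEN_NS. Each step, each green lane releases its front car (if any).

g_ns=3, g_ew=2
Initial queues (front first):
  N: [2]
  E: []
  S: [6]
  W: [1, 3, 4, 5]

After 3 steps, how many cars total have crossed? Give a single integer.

Answer: 2

Derivation:
Step 1 [NS]: N:car2-GO,E:wait,S:car6-GO,W:wait | queues: N=0 E=0 S=0 W=4
Step 2 [NS]: N:empty,E:wait,S:empty,W:wait | queues: N=0 E=0 S=0 W=4
Step 3 [NS]: N:empty,E:wait,S:empty,W:wait | queues: N=0 E=0 S=0 W=4
Cars crossed by step 3: 2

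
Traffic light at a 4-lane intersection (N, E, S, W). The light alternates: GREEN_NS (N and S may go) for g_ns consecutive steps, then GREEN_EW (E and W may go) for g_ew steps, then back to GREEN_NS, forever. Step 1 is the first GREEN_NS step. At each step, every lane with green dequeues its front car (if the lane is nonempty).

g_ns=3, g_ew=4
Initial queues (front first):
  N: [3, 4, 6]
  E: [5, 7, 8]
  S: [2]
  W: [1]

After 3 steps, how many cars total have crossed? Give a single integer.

Answer: 4

Derivation:
Step 1 [NS]: N:car3-GO,E:wait,S:car2-GO,W:wait | queues: N=2 E=3 S=0 W=1
Step 2 [NS]: N:car4-GO,E:wait,S:empty,W:wait | queues: N=1 E=3 S=0 W=1
Step 3 [NS]: N:car6-GO,E:wait,S:empty,W:wait | queues: N=0 E=3 S=0 W=1
Cars crossed by step 3: 4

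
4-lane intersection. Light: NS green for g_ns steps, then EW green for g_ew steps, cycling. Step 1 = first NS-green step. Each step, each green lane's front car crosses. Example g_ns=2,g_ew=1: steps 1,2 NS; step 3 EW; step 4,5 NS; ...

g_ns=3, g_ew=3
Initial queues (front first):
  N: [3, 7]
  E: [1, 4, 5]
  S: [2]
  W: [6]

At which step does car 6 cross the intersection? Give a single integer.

Step 1 [NS]: N:car3-GO,E:wait,S:car2-GO,W:wait | queues: N=1 E=3 S=0 W=1
Step 2 [NS]: N:car7-GO,E:wait,S:empty,W:wait | queues: N=0 E=3 S=0 W=1
Step 3 [NS]: N:empty,E:wait,S:empty,W:wait | queues: N=0 E=3 S=0 W=1
Step 4 [EW]: N:wait,E:car1-GO,S:wait,W:car6-GO | queues: N=0 E=2 S=0 W=0
Step 5 [EW]: N:wait,E:car4-GO,S:wait,W:empty | queues: N=0 E=1 S=0 W=0
Step 6 [EW]: N:wait,E:car5-GO,S:wait,W:empty | queues: N=0 E=0 S=0 W=0
Car 6 crosses at step 4

4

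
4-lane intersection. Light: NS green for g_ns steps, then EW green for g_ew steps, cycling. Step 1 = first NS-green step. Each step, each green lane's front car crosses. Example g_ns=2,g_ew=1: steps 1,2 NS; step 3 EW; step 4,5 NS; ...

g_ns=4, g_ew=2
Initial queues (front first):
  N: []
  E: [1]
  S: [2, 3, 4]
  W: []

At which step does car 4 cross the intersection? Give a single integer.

Step 1 [NS]: N:empty,E:wait,S:car2-GO,W:wait | queues: N=0 E=1 S=2 W=0
Step 2 [NS]: N:empty,E:wait,S:car3-GO,W:wait | queues: N=0 E=1 S=1 W=0
Step 3 [NS]: N:empty,E:wait,S:car4-GO,W:wait | queues: N=0 E=1 S=0 W=0
Step 4 [NS]: N:empty,E:wait,S:empty,W:wait | queues: N=0 E=1 S=0 W=0
Step 5 [EW]: N:wait,E:car1-GO,S:wait,W:empty | queues: N=0 E=0 S=0 W=0
Car 4 crosses at step 3

3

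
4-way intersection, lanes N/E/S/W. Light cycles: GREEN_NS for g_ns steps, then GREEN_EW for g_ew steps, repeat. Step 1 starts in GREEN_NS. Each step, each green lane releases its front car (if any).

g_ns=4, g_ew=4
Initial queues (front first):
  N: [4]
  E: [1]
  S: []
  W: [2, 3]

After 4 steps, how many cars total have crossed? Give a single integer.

Answer: 1

Derivation:
Step 1 [NS]: N:car4-GO,E:wait,S:empty,W:wait | queues: N=0 E=1 S=0 W=2
Step 2 [NS]: N:empty,E:wait,S:empty,W:wait | queues: N=0 E=1 S=0 W=2
Step 3 [NS]: N:empty,E:wait,S:empty,W:wait | queues: N=0 E=1 S=0 W=2
Step 4 [NS]: N:empty,E:wait,S:empty,W:wait | queues: N=0 E=1 S=0 W=2
Cars crossed by step 4: 1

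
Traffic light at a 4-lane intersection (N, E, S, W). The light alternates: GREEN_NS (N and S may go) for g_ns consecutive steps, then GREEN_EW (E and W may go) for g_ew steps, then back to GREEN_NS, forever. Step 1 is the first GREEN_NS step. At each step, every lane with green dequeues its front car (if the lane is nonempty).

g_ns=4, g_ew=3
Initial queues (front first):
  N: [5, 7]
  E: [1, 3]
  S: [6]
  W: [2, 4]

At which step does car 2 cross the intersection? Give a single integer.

Step 1 [NS]: N:car5-GO,E:wait,S:car6-GO,W:wait | queues: N=1 E=2 S=0 W=2
Step 2 [NS]: N:car7-GO,E:wait,S:empty,W:wait | queues: N=0 E=2 S=0 W=2
Step 3 [NS]: N:empty,E:wait,S:empty,W:wait | queues: N=0 E=2 S=0 W=2
Step 4 [NS]: N:empty,E:wait,S:empty,W:wait | queues: N=0 E=2 S=0 W=2
Step 5 [EW]: N:wait,E:car1-GO,S:wait,W:car2-GO | queues: N=0 E=1 S=0 W=1
Step 6 [EW]: N:wait,E:car3-GO,S:wait,W:car4-GO | queues: N=0 E=0 S=0 W=0
Car 2 crosses at step 5

5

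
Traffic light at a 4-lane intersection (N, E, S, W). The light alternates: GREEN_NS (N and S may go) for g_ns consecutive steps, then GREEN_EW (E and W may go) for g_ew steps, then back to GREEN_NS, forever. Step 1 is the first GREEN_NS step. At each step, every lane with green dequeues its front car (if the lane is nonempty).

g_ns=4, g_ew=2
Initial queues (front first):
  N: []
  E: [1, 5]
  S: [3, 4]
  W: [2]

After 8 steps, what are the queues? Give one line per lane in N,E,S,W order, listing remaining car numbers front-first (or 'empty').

Step 1 [NS]: N:empty,E:wait,S:car3-GO,W:wait | queues: N=0 E=2 S=1 W=1
Step 2 [NS]: N:empty,E:wait,S:car4-GO,W:wait | queues: N=0 E=2 S=0 W=1
Step 3 [NS]: N:empty,E:wait,S:empty,W:wait | queues: N=0 E=2 S=0 W=1
Step 4 [NS]: N:empty,E:wait,S:empty,W:wait | queues: N=0 E=2 S=0 W=1
Step 5 [EW]: N:wait,E:car1-GO,S:wait,W:car2-GO | queues: N=0 E=1 S=0 W=0
Step 6 [EW]: N:wait,E:car5-GO,S:wait,W:empty | queues: N=0 E=0 S=0 W=0

N: empty
E: empty
S: empty
W: empty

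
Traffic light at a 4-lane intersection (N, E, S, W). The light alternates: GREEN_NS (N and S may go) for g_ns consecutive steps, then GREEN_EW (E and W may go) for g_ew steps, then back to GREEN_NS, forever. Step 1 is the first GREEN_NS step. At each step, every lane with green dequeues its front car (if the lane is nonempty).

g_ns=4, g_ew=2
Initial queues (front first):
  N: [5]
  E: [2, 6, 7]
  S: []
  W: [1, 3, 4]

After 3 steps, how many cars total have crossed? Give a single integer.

Step 1 [NS]: N:car5-GO,E:wait,S:empty,W:wait | queues: N=0 E=3 S=0 W=3
Step 2 [NS]: N:empty,E:wait,S:empty,W:wait | queues: N=0 E=3 S=0 W=3
Step 3 [NS]: N:empty,E:wait,S:empty,W:wait | queues: N=0 E=3 S=0 W=3
Cars crossed by step 3: 1

Answer: 1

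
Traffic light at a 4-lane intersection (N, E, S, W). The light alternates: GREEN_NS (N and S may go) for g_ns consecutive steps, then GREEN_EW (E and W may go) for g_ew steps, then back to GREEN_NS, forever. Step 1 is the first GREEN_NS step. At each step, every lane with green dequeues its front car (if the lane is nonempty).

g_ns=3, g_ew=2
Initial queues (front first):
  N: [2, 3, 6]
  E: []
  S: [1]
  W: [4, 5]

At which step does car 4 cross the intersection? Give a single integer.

Step 1 [NS]: N:car2-GO,E:wait,S:car1-GO,W:wait | queues: N=2 E=0 S=0 W=2
Step 2 [NS]: N:car3-GO,E:wait,S:empty,W:wait | queues: N=1 E=0 S=0 W=2
Step 3 [NS]: N:car6-GO,E:wait,S:empty,W:wait | queues: N=0 E=0 S=0 W=2
Step 4 [EW]: N:wait,E:empty,S:wait,W:car4-GO | queues: N=0 E=0 S=0 W=1
Step 5 [EW]: N:wait,E:empty,S:wait,W:car5-GO | queues: N=0 E=0 S=0 W=0
Car 4 crosses at step 4

4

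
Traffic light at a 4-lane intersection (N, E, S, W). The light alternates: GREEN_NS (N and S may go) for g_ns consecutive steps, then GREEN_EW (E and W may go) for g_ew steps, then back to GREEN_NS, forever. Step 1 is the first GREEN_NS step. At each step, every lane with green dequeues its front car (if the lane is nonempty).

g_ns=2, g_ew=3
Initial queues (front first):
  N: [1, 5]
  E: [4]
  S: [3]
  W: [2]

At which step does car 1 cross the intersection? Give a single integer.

Step 1 [NS]: N:car1-GO,E:wait,S:car3-GO,W:wait | queues: N=1 E=1 S=0 W=1
Step 2 [NS]: N:car5-GO,E:wait,S:empty,W:wait | queues: N=0 E=1 S=0 W=1
Step 3 [EW]: N:wait,E:car4-GO,S:wait,W:car2-GO | queues: N=0 E=0 S=0 W=0
Car 1 crosses at step 1

1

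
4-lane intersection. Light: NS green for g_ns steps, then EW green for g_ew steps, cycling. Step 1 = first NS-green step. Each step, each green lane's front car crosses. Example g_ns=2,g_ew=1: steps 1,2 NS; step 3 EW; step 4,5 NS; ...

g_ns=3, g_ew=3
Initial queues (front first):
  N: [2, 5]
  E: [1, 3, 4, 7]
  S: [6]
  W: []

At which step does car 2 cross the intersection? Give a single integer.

Step 1 [NS]: N:car2-GO,E:wait,S:car6-GO,W:wait | queues: N=1 E=4 S=0 W=0
Step 2 [NS]: N:car5-GO,E:wait,S:empty,W:wait | queues: N=0 E=4 S=0 W=0
Step 3 [NS]: N:empty,E:wait,S:empty,W:wait | queues: N=0 E=4 S=0 W=0
Step 4 [EW]: N:wait,E:car1-GO,S:wait,W:empty | queues: N=0 E=3 S=0 W=0
Step 5 [EW]: N:wait,E:car3-GO,S:wait,W:empty | queues: N=0 E=2 S=0 W=0
Step 6 [EW]: N:wait,E:car4-GO,S:wait,W:empty | queues: N=0 E=1 S=0 W=0
Step 7 [NS]: N:empty,E:wait,S:empty,W:wait | queues: N=0 E=1 S=0 W=0
Step 8 [NS]: N:empty,E:wait,S:empty,W:wait | queues: N=0 E=1 S=0 W=0
Step 9 [NS]: N:empty,E:wait,S:empty,W:wait | queues: N=0 E=1 S=0 W=0
Step 10 [EW]: N:wait,E:car7-GO,S:wait,W:empty | queues: N=0 E=0 S=0 W=0
Car 2 crosses at step 1

1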